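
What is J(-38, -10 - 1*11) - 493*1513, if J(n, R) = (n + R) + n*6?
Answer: -746196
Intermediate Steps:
J(n, R) = R + 7*n (J(n, R) = (R + n) + 6*n = R + 7*n)
J(-38, -10 - 1*11) - 493*1513 = ((-10 - 1*11) + 7*(-38)) - 493*1513 = ((-10 - 11) - 266) - 745909 = (-21 - 266) - 745909 = -287 - 745909 = -746196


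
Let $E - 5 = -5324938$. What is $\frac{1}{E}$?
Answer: $- \frac{1}{5324933} \approx -1.878 \cdot 10^{-7}$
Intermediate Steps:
$E = -5324933$ ($E = 5 - 5324938 = -5324933$)
$\frac{1}{E} = \frac{1}{-5324933} = - \frac{1}{5324933}$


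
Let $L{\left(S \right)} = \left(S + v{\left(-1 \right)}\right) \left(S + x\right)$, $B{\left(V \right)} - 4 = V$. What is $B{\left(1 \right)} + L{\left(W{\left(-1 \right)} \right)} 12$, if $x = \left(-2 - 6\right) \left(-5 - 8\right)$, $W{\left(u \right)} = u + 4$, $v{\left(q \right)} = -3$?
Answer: $5$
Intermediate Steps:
$W{\left(u \right)} = 4 + u$
$x = 104$ ($x = \left(-8\right) \left(-13\right) = 104$)
$B{\left(V \right)} = 4 + V$
$L{\left(S \right)} = \left(-3 + S\right) \left(104 + S\right)$ ($L{\left(S \right)} = \left(S - 3\right) \left(S + 104\right) = \left(-3 + S\right) \left(104 + S\right)$)
$B{\left(1 \right)} + L{\left(W{\left(-1 \right)} \right)} 12 = \left(4 + 1\right) + \left(-312 + \left(4 - 1\right)^{2} + 101 \left(4 - 1\right)\right) 12 = 5 + \left(-312 + 3^{2} + 101 \cdot 3\right) 12 = 5 + \left(-312 + 9 + 303\right) 12 = 5 + 0 \cdot 12 = 5 + 0 = 5$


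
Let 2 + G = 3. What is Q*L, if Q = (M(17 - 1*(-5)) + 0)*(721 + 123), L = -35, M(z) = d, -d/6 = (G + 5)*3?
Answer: 3190320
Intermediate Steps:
G = 1 (G = -2 + 3 = 1)
d = -108 (d = -6*(1 + 5)*3 = -36*3 = -6*18 = -108)
M(z) = -108
Q = -91152 (Q = (-108 + 0)*(721 + 123) = -108*844 = -91152)
Q*L = -91152*(-35) = 3190320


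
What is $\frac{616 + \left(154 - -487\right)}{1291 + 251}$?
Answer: $\frac{419}{514} \approx 0.81518$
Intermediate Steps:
$\frac{616 + \left(154 - -487\right)}{1291 + 251} = \frac{616 + \left(154 + 487\right)}{1542} = \frac{616 + 641}{1542} = \frac{1}{1542} \cdot 1257 = \frac{419}{514}$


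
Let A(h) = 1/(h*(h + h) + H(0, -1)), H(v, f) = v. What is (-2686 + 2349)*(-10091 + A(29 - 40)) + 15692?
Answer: 826758541/242 ≈ 3.4164e+6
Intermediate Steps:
A(h) = 1/(2*h²) (A(h) = 1/(h*(h + h) + 0) = 1/(h*(2*h) + 0) = 1/(2*h² + 0) = 1/(2*h²))
(-2686 + 2349)*(-10091 + A(29 - 40)) + 15692 = (-2686 + 2349)*(-10091 + 1/(2*(29 - 40)²)) + 15692 = -337*(-10091 + (½)/(-11)²) + 15692 = -337*(-10091 + (½)*(1/121)) + 15692 = -337*(-10091 + 1/242) + 15692 = -337*(-2442021/242) + 15692 = 822961077/242 + 15692 = 826758541/242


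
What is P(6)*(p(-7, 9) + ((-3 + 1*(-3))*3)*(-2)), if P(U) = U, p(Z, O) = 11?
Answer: 282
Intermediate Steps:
P(6)*(p(-7, 9) + ((-3 + 1*(-3))*3)*(-2)) = 6*(11 + ((-3 + 1*(-3))*3)*(-2)) = 6*(11 + ((-3 - 3)*3)*(-2)) = 6*(11 - 6*3*(-2)) = 6*(11 - 18*(-2)) = 6*(11 + 36) = 6*47 = 282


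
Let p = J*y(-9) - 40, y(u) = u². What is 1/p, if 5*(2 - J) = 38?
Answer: -5/2468 ≈ -0.0020259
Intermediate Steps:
J = -28/5 (J = 2 - ⅕*38 = 2 - 38/5 = -28/5 ≈ -5.6000)
p = -2468/5 (p = -28/5*(-9)² - 40 = -28/5*81 - 40 = -2268/5 - 40 = -2468/5 ≈ -493.60)
1/p = 1/(-2468/5) = -5/2468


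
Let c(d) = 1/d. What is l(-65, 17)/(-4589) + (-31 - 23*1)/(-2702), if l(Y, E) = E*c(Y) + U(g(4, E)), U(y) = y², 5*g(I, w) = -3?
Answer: 40225243/2014915175 ≈ 0.019964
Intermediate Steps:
g(I, w) = -⅗ (g(I, w) = (⅕)*(-3) = -⅗)
l(Y, E) = 9/25 + E/Y (l(Y, E) = E/Y + (-⅗)² = E/Y + 9/25 = 9/25 + E/Y)
l(-65, 17)/(-4589) + (-31 - 23*1)/(-2702) = (9/25 + 17/(-65))/(-4589) + (-31 - 23*1)/(-2702) = (9/25 + 17*(-1/65))*(-1/4589) + (-31 - 23)*(-1/2702) = (9/25 - 17/65)*(-1/4589) - 54*(-1/2702) = (32/325)*(-1/4589) + 27/1351 = -32/1491425 + 27/1351 = 40225243/2014915175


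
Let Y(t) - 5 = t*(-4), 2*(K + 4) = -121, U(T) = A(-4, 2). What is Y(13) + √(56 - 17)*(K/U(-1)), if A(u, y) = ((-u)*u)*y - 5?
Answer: -47 + 129*√39/74 ≈ -36.113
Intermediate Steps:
A(u, y) = -5 - y*u² (A(u, y) = (-u²)*y - 5 = -y*u² - 5 = -5 - y*u²)
U(T) = -37 (U(T) = -5 - 1*2*(-4)² = -5 - 1*2*16 = -5 - 32 = -37)
K = -129/2 (K = -4 + (½)*(-121) = -4 - 121/2 = -129/2 ≈ -64.500)
Y(t) = 5 - 4*t (Y(t) = 5 + t*(-4) = 5 - 4*t)
Y(13) + √(56 - 17)*(K/U(-1)) = (5 - 4*13) + √(56 - 17)*(-129/2/(-37)) = (5 - 52) + √39*(-129/2*(-1/37)) = -47 + √39*(129/74) = -47 + 129*√39/74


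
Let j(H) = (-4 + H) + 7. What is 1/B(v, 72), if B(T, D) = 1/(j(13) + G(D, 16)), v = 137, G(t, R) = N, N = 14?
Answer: 30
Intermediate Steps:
G(t, R) = 14
j(H) = 3 + H
B(T, D) = 1/30 (B(T, D) = 1/((3 + 13) + 14) = 1/(16 + 14) = 1/30)
1/B(v, 72) = 1/(1/30) = 30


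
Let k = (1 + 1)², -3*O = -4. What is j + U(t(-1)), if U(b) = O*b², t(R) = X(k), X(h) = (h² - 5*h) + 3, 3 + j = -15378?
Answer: -46139/3 ≈ -15380.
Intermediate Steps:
O = 4/3 (O = -⅓*(-4) = 4/3 ≈ 1.3333)
j = -15381 (j = -3 - 15378 = -15381)
k = 4 (k = 2² = 4)
X(h) = 3 + h² - 5*h
t(R) = -1 (t(R) = 3 + 4² - 5*4 = 3 + 16 - 20 = -1)
U(b) = 4*b²/3
j + U(t(-1)) = -15381 + (4/3)*(-1)² = -15381 + (4/3)*1 = -15381 + 4/3 = -46139/3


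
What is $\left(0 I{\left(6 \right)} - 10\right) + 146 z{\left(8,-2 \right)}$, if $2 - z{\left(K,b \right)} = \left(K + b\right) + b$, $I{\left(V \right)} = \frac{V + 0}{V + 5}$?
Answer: $-302$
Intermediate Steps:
$I{\left(V \right)} = \frac{V}{5 + V}$
$z{\left(K,b \right)} = 2 - K - 2 b$ ($z{\left(K,b \right)} = 2 - \left(\left(K + b\right) + b\right) = 2 - \left(K + 2 b\right) = 2 - K - 2 b$)
$\left(0 I{\left(6 \right)} - 10\right) + 146 z{\left(8,-2 \right)} = \left(0 \frac{6}{5 + 6} - 10\right) + 146 \left(2 - 8 - -4\right) = \left(0 \cdot \frac{6}{11} - 10\right) + 146 \left(2 - 8 + 4\right) = \left(0 \cdot 6 \cdot \frac{1}{11} - 10\right) + 146 \left(-2\right) = \left(0 \cdot \frac{6}{11} - 10\right) - 292 = \left(0 - 10\right) - 292 = -10 - 292 = -302$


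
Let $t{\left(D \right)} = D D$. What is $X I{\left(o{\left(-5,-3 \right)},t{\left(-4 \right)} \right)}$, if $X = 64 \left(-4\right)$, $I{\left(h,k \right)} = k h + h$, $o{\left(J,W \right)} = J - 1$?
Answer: $26112$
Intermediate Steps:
$o{\left(J,W \right)} = -1 + J$
$t{\left(D \right)} = D^{2}$
$I{\left(h,k \right)} = h + h k$ ($I{\left(h,k \right)} = h k + h = h + h k$)
$X = -256$
$X I{\left(o{\left(-5,-3 \right)},t{\left(-4 \right)} \right)} = - 256 \left(-1 - 5\right) \left(1 + \left(-4\right)^{2}\right) = - 256 \left(- 6 \left(1 + 16\right)\right) = - 256 \left(\left(-6\right) 17\right) = \left(-256\right) \left(-102\right) = 26112$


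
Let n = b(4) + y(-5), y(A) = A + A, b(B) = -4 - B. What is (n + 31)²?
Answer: 169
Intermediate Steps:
y(A) = 2*A
n = -18 (n = (-4 - 1*4) + 2*(-5) = (-4 - 4) - 10 = -8 - 10 = -18)
(n + 31)² = (-18 + 31)² = 13² = 169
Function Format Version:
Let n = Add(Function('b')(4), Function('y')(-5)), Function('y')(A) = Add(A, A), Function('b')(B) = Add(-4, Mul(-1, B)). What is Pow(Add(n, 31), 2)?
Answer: 169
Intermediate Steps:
Function('y')(A) = Mul(2, A)
n = -18 (n = Add(Add(-4, Mul(-1, 4)), Mul(2, -5)) = Add(Add(-4, -4), -10) = Add(-8, -10) = -18)
Pow(Add(n, 31), 2) = Pow(Add(-18, 31), 2) = Pow(13, 2) = 169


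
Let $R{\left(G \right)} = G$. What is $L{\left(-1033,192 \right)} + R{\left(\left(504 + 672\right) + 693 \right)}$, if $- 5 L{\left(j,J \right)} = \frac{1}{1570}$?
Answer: $\frac{14671649}{7850} \approx 1869.0$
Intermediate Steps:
$L{\left(j,J \right)} = - \frac{1}{7850}$ ($L{\left(j,J \right)} = - \frac{1}{5 \cdot 1570} = \left(- \frac{1}{5}\right) \frac{1}{1570} = - \frac{1}{7850}$)
$L{\left(-1033,192 \right)} + R{\left(\left(504 + 672\right) + 693 \right)} = - \frac{1}{7850} + \left(\left(504 + 672\right) + 693\right) = - \frac{1}{7850} + \left(1176 + 693\right) = - \frac{1}{7850} + 1869 = \frac{14671649}{7850}$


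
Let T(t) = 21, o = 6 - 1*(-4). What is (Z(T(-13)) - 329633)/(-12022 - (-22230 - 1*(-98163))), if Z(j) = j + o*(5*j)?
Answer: 328562/87955 ≈ 3.7356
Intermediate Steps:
o = 10 (o = 6 + 4 = 10)
Z(j) = 51*j (Z(j) = j + 10*(5*j) = j + 50*j = 51*j)
(Z(T(-13)) - 329633)/(-12022 - (-22230 - 1*(-98163))) = (51*21 - 329633)/(-12022 - (-22230 - 1*(-98163))) = (1071 - 329633)/(-12022 - (-22230 + 98163)) = -328562/(-12022 - 1*75933) = -328562/(-12022 - 75933) = -328562/(-87955) = -328562*(-1/87955) = 328562/87955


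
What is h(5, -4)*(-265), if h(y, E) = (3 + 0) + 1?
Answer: -1060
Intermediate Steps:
h(y, E) = 4 (h(y, E) = 3 + 1 = 4)
h(5, -4)*(-265) = 4*(-265) = -1060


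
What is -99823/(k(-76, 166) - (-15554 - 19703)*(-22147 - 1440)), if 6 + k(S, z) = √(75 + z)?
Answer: 83013492084895/691569977915127984 + 99823*√241/691569977915127984 ≈ 0.00012004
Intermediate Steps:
k(S, z) = -6 + √(75 + z)
-99823/(k(-76, 166) - (-15554 - 19703)*(-22147 - 1440)) = -99823/((-6 + √(75 + 166)) - (-15554 - 19703)*(-22147 - 1440)) = -99823/((-6 + √241) - (-35257)*(-23587)) = -99823/((-6 + √241) - 1*831606859) = -99823/((-6 + √241) - 831606859) = -99823/(-831606865 + √241)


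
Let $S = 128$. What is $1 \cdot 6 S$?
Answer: $768$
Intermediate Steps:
$1 \cdot 6 S = 1 \cdot 6 \cdot 128 = 6 \cdot 128 = 768$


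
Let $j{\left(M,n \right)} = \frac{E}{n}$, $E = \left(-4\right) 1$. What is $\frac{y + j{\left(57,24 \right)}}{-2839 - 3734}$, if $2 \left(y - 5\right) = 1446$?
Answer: $- \frac{4367}{39438} \approx -0.11073$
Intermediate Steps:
$E = -4$
$j{\left(M,n \right)} = - \frac{4}{n}$
$y = 728$ ($y = 5 + \frac{1}{2} \cdot 1446 = 5 + 723 = 728$)
$\frac{y + j{\left(57,24 \right)}}{-2839 - 3734} = \frac{728 - \frac{4}{24}}{-2839 - 3734} = \frac{728 - \frac{1}{6}}{-6573} = \left(728 - \frac{1}{6}\right) \left(- \frac{1}{6573}\right) = \frac{4367}{6} \left(- \frac{1}{6573}\right) = - \frac{4367}{39438}$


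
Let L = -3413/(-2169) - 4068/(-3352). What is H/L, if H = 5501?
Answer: 9998738622/5065967 ≈ 1973.7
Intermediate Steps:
L = 5065967/1817622 (L = -3413*(-1/2169) - 4068*(-1/3352) = 3413/2169 + 1017/838 = 5065967/1817622 ≈ 2.7871)
H/L = 5501/(5065967/1817622) = 5501*(1817622/5065967) = 9998738622/5065967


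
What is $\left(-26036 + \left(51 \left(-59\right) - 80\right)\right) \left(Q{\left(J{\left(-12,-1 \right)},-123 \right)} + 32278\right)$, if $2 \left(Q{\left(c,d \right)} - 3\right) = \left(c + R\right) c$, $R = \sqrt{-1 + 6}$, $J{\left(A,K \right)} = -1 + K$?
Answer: $-940242375 + 29125 \sqrt{5} \approx -9.4018 \cdot 10^{8}$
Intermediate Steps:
$R = \sqrt{5} \approx 2.2361$
$Q{\left(c,d \right)} = 3 + \frac{c \left(c + \sqrt{5}\right)}{2}$ ($Q{\left(c,d \right)} = 3 + \frac{\left(c + \sqrt{5}\right) c}{2} = 3 + \frac{c \left(c + \sqrt{5}\right)}{2}$)
$\left(-26036 + \left(51 \left(-59\right) - 80\right)\right) \left(Q{\left(J{\left(-12,-1 \right)},-123 \right)} + 32278\right) = \left(-26036 + \left(51 \left(-59\right) - 80\right)\right) \left(\left(3 + \frac{\left(-1 - 1\right)^{2}}{2} + \frac{\left(-1 - 1\right) \sqrt{5}}{2}\right) + 32278\right) = \left(-26036 - 3089\right) \left(\left(3 + \frac{\left(-2\right)^{2}}{2} + \frac{1}{2} \left(-2\right) \sqrt{5}\right) + 32278\right) = \left(-26036 - 3089\right) \left(\left(3 + \frac{1}{2} \cdot 4 - \sqrt{5}\right) + 32278\right) = - 29125 \left(\left(3 + 2 - \sqrt{5}\right) + 32278\right) = - 29125 \left(\left(5 - \sqrt{5}\right) + 32278\right) = - 29125 \left(32283 - \sqrt{5}\right) = -940242375 + 29125 \sqrt{5}$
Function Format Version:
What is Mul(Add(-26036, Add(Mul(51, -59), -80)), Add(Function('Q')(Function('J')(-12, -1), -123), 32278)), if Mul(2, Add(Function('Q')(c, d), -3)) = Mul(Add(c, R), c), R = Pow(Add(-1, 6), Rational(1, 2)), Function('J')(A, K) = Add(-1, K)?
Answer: Add(-940242375, Mul(29125, Pow(5, Rational(1, 2)))) ≈ -9.4018e+8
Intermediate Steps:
R = Pow(5, Rational(1, 2)) ≈ 2.2361
Function('Q')(c, d) = Add(3, Mul(Rational(1, 2), c, Add(c, Pow(5, Rational(1, 2))))) (Function('Q')(c, d) = Add(3, Mul(Rational(1, 2), Mul(Add(c, Pow(5, Rational(1, 2))), c))) = Add(3, Mul(Rational(1, 2), Mul(c, Add(c, Pow(5, Rational(1, 2)))))) = Add(3, Mul(Rational(1, 2), c, Add(c, Pow(5, Rational(1, 2))))))
Mul(Add(-26036, Add(Mul(51, -59), -80)), Add(Function('Q')(Function('J')(-12, -1), -123), 32278)) = Mul(Add(-26036, Add(Mul(51, -59), -80)), Add(Add(3, Mul(Rational(1, 2), Pow(Add(-1, -1), 2)), Mul(Rational(1, 2), Add(-1, -1), Pow(5, Rational(1, 2)))), 32278)) = Mul(Add(-26036, Add(-3009, -80)), Add(Add(3, Mul(Rational(1, 2), Pow(-2, 2)), Mul(Rational(1, 2), -2, Pow(5, Rational(1, 2)))), 32278)) = Mul(Add(-26036, -3089), Add(Add(3, Mul(Rational(1, 2), 4), Mul(-1, Pow(5, Rational(1, 2)))), 32278)) = Mul(-29125, Add(Add(3, 2, Mul(-1, Pow(5, Rational(1, 2)))), 32278)) = Mul(-29125, Add(Add(5, Mul(-1, Pow(5, Rational(1, 2)))), 32278)) = Mul(-29125, Add(32283, Mul(-1, Pow(5, Rational(1, 2))))) = Add(-940242375, Mul(29125, Pow(5, Rational(1, 2))))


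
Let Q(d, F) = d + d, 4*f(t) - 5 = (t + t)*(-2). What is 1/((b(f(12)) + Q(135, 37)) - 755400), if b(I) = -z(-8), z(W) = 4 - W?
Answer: -1/755142 ≈ -1.3243e-6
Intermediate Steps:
f(t) = 5/4 - t (f(t) = 5/4 + ((t + t)*(-2))/4 = 5/4 + ((2*t)*(-2))/4 = 5/4 + (-4*t)/4 = 5/4 - t)
Q(d, F) = 2*d
b(I) = -12 (b(I) = -(4 - 1*(-8)) = -(4 + 8) = -1*12 = -12)
1/((b(f(12)) + Q(135, 37)) - 755400) = 1/((-12 + 2*135) - 755400) = 1/((-12 + 270) - 755400) = 1/(258 - 755400) = 1/(-755142) = -1/755142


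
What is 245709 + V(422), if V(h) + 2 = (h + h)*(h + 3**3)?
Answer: 624663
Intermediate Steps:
V(h) = -2 + 2*h*(27 + h) (V(h) = -2 + (h + h)*(h + 3**3) = -2 + (2*h)*(h + 27) = -2 + (2*h)*(27 + h) = -2 + 2*h*(27 + h))
245709 + V(422) = 245709 + (-2 + 2*422**2 + 54*422) = 245709 + (-2 + 2*178084 + 22788) = 245709 + (-2 + 356168 + 22788) = 245709 + 378954 = 624663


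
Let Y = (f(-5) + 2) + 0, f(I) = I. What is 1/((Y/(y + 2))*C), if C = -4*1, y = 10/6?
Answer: 11/36 ≈ 0.30556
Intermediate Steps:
y = 5/3 (y = 10*(⅙) = 5/3 ≈ 1.6667)
Y = -3 (Y = (-5 + 2) + 0 = -3 + 0 = -3)
C = -4
1/((Y/(y + 2))*C) = 1/((-3/(5/3 + 2))*(-4)) = 1/((-3/(11/3))*(-4)) = 1/(((3/11)*(-3))*(-4)) = 1/(-9/11*(-4)) = 1/(36/11) = 11/36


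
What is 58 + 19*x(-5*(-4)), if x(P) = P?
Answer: 438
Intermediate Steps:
58 + 19*x(-5*(-4)) = 58 + 19*(-5*(-4)) = 58 + 19*20 = 58 + 380 = 438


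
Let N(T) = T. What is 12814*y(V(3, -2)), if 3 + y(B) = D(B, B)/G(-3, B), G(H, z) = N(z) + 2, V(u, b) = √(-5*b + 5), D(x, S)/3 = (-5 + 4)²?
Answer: -499746/11 + 38442*√15/11 ≈ -31896.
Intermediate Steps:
D(x, S) = 3 (D(x, S) = 3*(-5 + 4)² = 3*(-1)² = 3*1 = 3)
V(u, b) = √(5 - 5*b)
G(H, z) = 2 + z (G(H, z) = z + 2 = 2 + z)
y(B) = -3 + 3/(2 + B)
12814*y(V(3, -2)) = 12814*(3*(-1 - √(5 - 5*(-2)))/(2 + √(5 - 5*(-2)))) = 12814*(3*(-1 - √(5 + 10))/(2 + √(5 + 10))) = 12814*(3*(-1 - √15)/(2 + √15)) = 38442*(-1 - √15)/(2 + √15)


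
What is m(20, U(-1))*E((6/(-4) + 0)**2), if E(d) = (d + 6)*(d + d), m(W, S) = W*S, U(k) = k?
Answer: -1485/2 ≈ -742.50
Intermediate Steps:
m(W, S) = S*W
E(d) = 2*d*(6 + d) (E(d) = (6 + d)*(2*d) = 2*d*(6 + d))
m(20, U(-1))*E((6/(-4) + 0)**2) = (-1*20)*(2*(6/(-4) + 0)**2*(6 + (6/(-4) + 0)**2)) = -40*(6*(-1/4) + 0)**2*(6 + (6*(-1/4) + 0)**2) = -40*(-3/2 + 0)**2*(6 + (-3/2 + 0)**2) = -40*(-3/2)**2*(6 + (-3/2)**2) = -40*9*(6 + 9/4)/4 = -40*9*33/(4*4) = -20*297/8 = -1485/2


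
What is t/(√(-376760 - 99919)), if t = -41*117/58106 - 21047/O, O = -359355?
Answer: 500868953*I*√476679/9953382438706770 ≈ 3.4743e-5*I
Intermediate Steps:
t = -500868953/20880681630 (t = -41*117/58106 - 21047/(-359355) = -4797*1/58106 - 21047*(-1/359355) = -4797/58106 + 21047/359355 = -500868953/20880681630 ≈ -0.023987)
t/(√(-376760 - 99919)) = -500868953/(20880681630*√(-376760 - 99919)) = -500868953*(-I*√476679/476679)/20880681630 = -(-500868953)*I*√476679/9953382438706770 = 500868953*I*√476679/9953382438706770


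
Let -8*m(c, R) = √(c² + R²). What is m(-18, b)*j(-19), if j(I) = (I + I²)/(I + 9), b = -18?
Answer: 1539*√2/20 ≈ 108.82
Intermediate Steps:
j(I) = (I + I²)/(9 + I)
m(c, R) = -√(R² + c²)/8 (m(c, R) = -√(c² + R²)/8 = -√(R² + c²)/8)
m(-18, b)*j(-19) = (-√((-18)² + (-18)²)/8)*(-19*(1 - 19)/(9 - 19)) = (-√(324 + 324)/8)*(-19*(-18)/(-10)) = (-9*√2/4)*(-19*(-⅒)*(-18)) = -9*√2/4*(-171/5) = 1539*√2/20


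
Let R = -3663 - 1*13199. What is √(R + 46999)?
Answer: √30137 ≈ 173.60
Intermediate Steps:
R = -16862 (R = -3663 - 13199 = -16862)
√(R + 46999) = √(-16862 + 46999) = √30137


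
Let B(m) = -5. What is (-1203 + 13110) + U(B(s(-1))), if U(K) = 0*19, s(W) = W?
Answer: 11907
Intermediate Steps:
U(K) = 0
(-1203 + 13110) + U(B(s(-1))) = (-1203 + 13110) + 0 = 11907 + 0 = 11907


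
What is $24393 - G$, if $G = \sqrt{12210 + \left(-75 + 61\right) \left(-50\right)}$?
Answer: $24393 - \sqrt{12910} \approx 24279.0$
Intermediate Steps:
$G = \sqrt{12910}$ ($G = \sqrt{12210 - -700} = \sqrt{12210 + 700} = \sqrt{12910} \approx 113.62$)
$24393 - G = 24393 - \sqrt{12910}$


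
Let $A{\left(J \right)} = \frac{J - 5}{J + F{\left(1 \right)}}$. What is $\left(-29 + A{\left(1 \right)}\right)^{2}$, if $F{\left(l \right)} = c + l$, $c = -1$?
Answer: $1089$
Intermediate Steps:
$F{\left(l \right)} = -1 + l$
$A{\left(J \right)} = \frac{-5 + J}{J}$ ($A{\left(J \right)} = \frac{J - 5}{J + \left(-1 + 1\right)} = \frac{-5 + J}{J + 0} = \frac{-5 + J}{J}$)
$\left(-29 + A{\left(1 \right)}\right)^{2} = \left(-29 + \frac{-5 + 1}{1}\right)^{2} = \left(-29 + 1 \left(-4\right)\right)^{2} = \left(-29 - 4\right)^{2} = \left(-33\right)^{2} = 1089$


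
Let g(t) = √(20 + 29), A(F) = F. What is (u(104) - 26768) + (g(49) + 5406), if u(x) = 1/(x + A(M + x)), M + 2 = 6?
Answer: -4527259/212 ≈ -21355.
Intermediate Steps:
M = 4 (M = -2 + 6 = 4)
g(t) = 7 (g(t) = √49 = 7)
u(x) = 1/(4 + 2*x) (u(x) = 1/(x + (4 + x)) = 1/(4 + 2*x))
(u(104) - 26768) + (g(49) + 5406) = (1/(2*(2 + 104)) - 26768) + (7 + 5406) = ((½)/106 - 26768) + 5413 = ((½)*(1/106) - 26768) + 5413 = (1/212 - 26768) + 5413 = -5674815/212 + 5413 = -4527259/212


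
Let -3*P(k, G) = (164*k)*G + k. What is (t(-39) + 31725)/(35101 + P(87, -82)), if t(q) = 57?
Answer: 5297/70844 ≈ 0.074770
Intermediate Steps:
P(k, G) = -k/3 - 164*G*k/3 (P(k, G) = -((164*k)*G + k)/3 = -(164*G*k + k)/3 = -(k + 164*G*k)/3 = -k/3 - 164*G*k/3)
(t(-39) + 31725)/(35101 + P(87, -82)) = (57 + 31725)/(35101 - 1/3*87*(1 + 164*(-82))) = 31782/(35101 - 1/3*87*(1 - 13448)) = 31782/(35101 - 1/3*87*(-13447)) = 31782/(35101 + 389963) = 31782/425064 = 31782*(1/425064) = 5297/70844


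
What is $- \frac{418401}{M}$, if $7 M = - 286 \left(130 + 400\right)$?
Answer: $\frac{2928807}{151580} \approx 19.322$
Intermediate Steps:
$M = - \frac{151580}{7}$ ($M = \frac{\left(-286\right) \left(130 + 400\right)}{7} = \frac{\left(-286\right) 530}{7} = \frac{1}{7} \left(-151580\right) = - \frac{151580}{7} \approx -21654.0$)
$- \frac{418401}{M} = - \frac{418401}{- \frac{151580}{7}} = \left(-418401\right) \left(- \frac{7}{151580}\right) = \frac{2928807}{151580}$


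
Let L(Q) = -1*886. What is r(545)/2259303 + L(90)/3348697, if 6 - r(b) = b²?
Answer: -996628376701/7565721178191 ≈ -0.13173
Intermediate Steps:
r(b) = 6 - b²
L(Q) = -886
r(545)/2259303 + L(90)/3348697 = (6 - 1*545²)/2259303 - 886/3348697 = (6 - 1*297025)*(1/2259303) - 886*1/3348697 = (6 - 297025)*(1/2259303) - 886/3348697 = -297019*1/2259303 - 886/3348697 = -297019/2259303 - 886/3348697 = -996628376701/7565721178191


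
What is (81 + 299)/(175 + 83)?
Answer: 190/129 ≈ 1.4729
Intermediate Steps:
(81 + 299)/(175 + 83) = 380/258 = 380*(1/258) = 190/129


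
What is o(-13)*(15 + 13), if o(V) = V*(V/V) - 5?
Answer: -504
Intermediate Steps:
o(V) = -5 + V (o(V) = V*1 - 5 = V - 5 = -5 + V)
o(-13)*(15 + 13) = (-5 - 13)*(15 + 13) = -18*28 = -504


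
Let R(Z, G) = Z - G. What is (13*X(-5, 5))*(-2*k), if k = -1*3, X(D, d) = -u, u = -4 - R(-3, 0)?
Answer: 78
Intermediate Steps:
u = -1 (u = -4 - (-3 - 1*0) = -4 - (-3 + 0) = -4 - 1*(-3) = -4 + 3 = -1)
X(D, d) = 1 (X(D, d) = -1*(-1) = 1)
k = -3
(13*X(-5, 5))*(-2*k) = (13*1)*(-2*(-3)) = 13*6 = 78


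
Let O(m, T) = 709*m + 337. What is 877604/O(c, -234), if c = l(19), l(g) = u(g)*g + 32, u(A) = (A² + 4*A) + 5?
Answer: 877604/5977207 ≈ 0.14683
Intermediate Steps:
u(A) = 5 + A² + 4*A
l(g) = 32 + g*(5 + g² + 4*g) (l(g) = (5 + g² + 4*g)*g + 32 = g*(5 + g² + 4*g) + 32 = 32 + g*(5 + g² + 4*g))
c = 8430 (c = 32 + 19*(5 + 19² + 4*19) = 32 + 19*(5 + 361 + 76) = 32 + 19*442 = 32 + 8398 = 8430)
O(m, T) = 337 + 709*m
877604/O(c, -234) = 877604/(337 + 709*8430) = 877604/(337 + 5976870) = 877604/5977207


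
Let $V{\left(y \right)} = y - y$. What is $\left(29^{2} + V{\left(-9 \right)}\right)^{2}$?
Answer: $707281$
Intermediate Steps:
$V{\left(y \right)} = 0$
$\left(29^{2} + V{\left(-9 \right)}\right)^{2} = \left(29^{2} + 0\right)^{2} = \left(841 + 0\right)^{2} = 841^{2} = 707281$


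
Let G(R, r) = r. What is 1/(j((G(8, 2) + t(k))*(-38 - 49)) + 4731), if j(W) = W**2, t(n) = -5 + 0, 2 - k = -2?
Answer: 1/72852 ≈ 1.3726e-5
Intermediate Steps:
k = 4 (k = 2 - 1*(-2) = 2 + 2 = 4)
t(n) = -5
1/(j((G(8, 2) + t(k))*(-38 - 49)) + 4731) = 1/(((2 - 5)*(-38 - 49))**2 + 4731) = 1/((-3*(-87))**2 + 4731) = 1/(261**2 + 4731) = 1/(68121 + 4731) = 1/72852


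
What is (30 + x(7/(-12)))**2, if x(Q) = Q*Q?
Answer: 19088161/20736 ≈ 920.53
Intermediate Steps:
x(Q) = Q**2
(30 + x(7/(-12)))**2 = (30 + (7/(-12))**2)**2 = (30 + (7*(-1/12))**2)**2 = (30 + (-7/12)**2)**2 = (30 + 49/144)**2 = (4369/144)**2 = 19088161/20736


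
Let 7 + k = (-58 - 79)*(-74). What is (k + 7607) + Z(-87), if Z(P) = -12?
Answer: 17726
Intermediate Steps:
k = 10131 (k = -7 + (-58 - 79)*(-74) = -7 - 137*(-74) = -7 + 10138 = 10131)
(k + 7607) + Z(-87) = (10131 + 7607) - 12 = 17738 - 12 = 17726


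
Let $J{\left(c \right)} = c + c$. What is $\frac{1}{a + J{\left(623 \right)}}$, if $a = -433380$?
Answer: $- \frac{1}{432134} \approx -2.3141 \cdot 10^{-6}$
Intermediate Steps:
$J{\left(c \right)} = 2 c$
$\frac{1}{a + J{\left(623 \right)}} = \frac{1}{-433380 + 2 \cdot 623} = \frac{1}{-433380 + 1246} = \frac{1}{-432134} = - \frac{1}{432134}$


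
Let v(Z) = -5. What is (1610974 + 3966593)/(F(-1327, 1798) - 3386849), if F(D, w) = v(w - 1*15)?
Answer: -5577567/3386854 ≈ -1.6468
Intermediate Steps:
F(D, w) = -5
(1610974 + 3966593)/(F(-1327, 1798) - 3386849) = (1610974 + 3966593)/(-5 - 3386849) = 5577567/(-3386854) = 5577567*(-1/3386854) = -5577567/3386854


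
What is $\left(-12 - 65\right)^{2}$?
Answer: $5929$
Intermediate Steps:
$\left(-12 - 65\right)^{2} = \left(-77\right)^{2} = 5929$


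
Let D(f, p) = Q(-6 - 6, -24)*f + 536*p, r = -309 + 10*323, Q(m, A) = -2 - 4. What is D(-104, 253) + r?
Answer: 139153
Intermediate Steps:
Q(m, A) = -6
r = 2921 (r = -309 + 3230 = 2921)
D(f, p) = -6*f + 536*p
D(-104, 253) + r = (-6*(-104) + 536*253) + 2921 = (624 + 135608) + 2921 = 136232 + 2921 = 139153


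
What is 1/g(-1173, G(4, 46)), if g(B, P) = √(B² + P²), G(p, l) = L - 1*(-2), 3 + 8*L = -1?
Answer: 2*√24461/366915 ≈ 0.00085251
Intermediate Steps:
L = -½ (L = -3/8 + (⅛)*(-1) = -3/8 - ⅛ = -½ ≈ -0.50000)
G(p, l) = 3/2 (G(p, l) = -½ - 1*(-2) = -½ + 2 = 3/2)
1/g(-1173, G(4, 46)) = 1/(√((-1173)² + (3/2)²)) = 1/(√(1375929 + 9/4)) = 1/(√(5503725/4)) = 1/(15*√24461/2) = 2*√24461/366915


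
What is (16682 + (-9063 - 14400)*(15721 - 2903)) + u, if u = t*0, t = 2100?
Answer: -300732052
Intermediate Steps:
u = 0 (u = 2100*0 = 0)
(16682 + (-9063 - 14400)*(15721 - 2903)) + u = (16682 + (-9063 - 14400)*(15721 - 2903)) + 0 = (16682 - 23463*12818) + 0 = (16682 - 300748734) + 0 = -300732052 + 0 = -300732052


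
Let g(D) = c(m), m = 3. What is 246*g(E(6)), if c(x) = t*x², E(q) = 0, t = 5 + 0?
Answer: 11070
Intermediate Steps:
t = 5
c(x) = 5*x²
g(D) = 45 (g(D) = 5*3² = 5*9 = 45)
246*g(E(6)) = 246*45 = 11070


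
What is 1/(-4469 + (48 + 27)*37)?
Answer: -1/1694 ≈ -0.00059032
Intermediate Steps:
1/(-4469 + (48 + 27)*37) = 1/(-4469 + 75*37) = 1/(-4469 + 2775) = 1/(-1694) = -1/1694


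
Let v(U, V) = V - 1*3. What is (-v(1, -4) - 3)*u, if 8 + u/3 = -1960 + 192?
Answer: -21312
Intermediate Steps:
v(U, V) = -3 + V (v(U, V) = V - 3 = -3 + V)
u = -5328 (u = -24 + 3*(-1960 + 192) = -24 + 3*(-1768) = -24 - 5304 = -5328)
(-v(1, -4) - 3)*u = (-(-3 - 4) - 3)*(-5328) = (-1*(-7) - 3)*(-5328) = (7 - 3)*(-5328) = 4*(-5328) = -21312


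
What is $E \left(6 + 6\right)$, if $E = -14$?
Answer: $-168$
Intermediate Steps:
$E \left(6 + 6\right) = - 14 \left(6 + 6\right) = \left(-14\right) 12 = -168$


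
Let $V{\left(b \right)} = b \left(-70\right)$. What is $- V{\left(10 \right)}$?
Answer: $700$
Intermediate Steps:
$V{\left(b \right)} = - 70 b$
$- V{\left(10 \right)} = - \left(-70\right) 10 = \left(-1\right) \left(-700\right) = 700$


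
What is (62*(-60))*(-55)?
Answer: 204600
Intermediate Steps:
(62*(-60))*(-55) = -3720*(-55) = 204600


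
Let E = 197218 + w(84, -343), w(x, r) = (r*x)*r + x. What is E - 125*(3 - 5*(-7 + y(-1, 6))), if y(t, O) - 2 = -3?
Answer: 10074443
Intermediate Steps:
y(t, O) = -1 (y(t, O) = 2 - 3 = -1)
w(x, r) = x + x*r² (w(x, r) = x*r² + x = x + x*r²)
E = 10079818 (E = 197218 + 84*(1 + (-343)²) = 197218 + 84*(1 + 117649) = 197218 + 84*117650 = 197218 + 9882600 = 10079818)
E - 125*(3 - 5*(-7 + y(-1, 6))) = 10079818 - 125*(3 - 5*(-7 - 1)) = 10079818 - 125*(3 - 5*(-8)) = 10079818 - 125*(3 + 40) = 10079818 - 125*43 = 10079818 - 1*5375 = 10079818 - 5375 = 10074443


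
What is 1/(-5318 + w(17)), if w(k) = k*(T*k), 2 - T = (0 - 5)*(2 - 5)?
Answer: -1/9075 ≈ -0.00011019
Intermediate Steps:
T = -13 (T = 2 - (0 - 5)*(2 - 5) = 2 - (-5)*(-3) = 2 - 1*15 = 2 - 15 = -13)
w(k) = -13*k² (w(k) = k*(-13*k) = -13*k²)
1/(-5318 + w(17)) = 1/(-5318 - 13*17²) = 1/(-5318 - 13*289) = 1/(-5318 - 3757) = 1/(-9075) = -1/9075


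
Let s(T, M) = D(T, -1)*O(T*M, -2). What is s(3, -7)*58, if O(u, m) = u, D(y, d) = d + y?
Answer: -2436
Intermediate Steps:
s(T, M) = M*T*(-1 + T) (s(T, M) = (-1 + T)*(T*M) = (-1 + T)*(M*T) = M*T*(-1 + T))
s(3, -7)*58 = -7*3*(-1 + 3)*58 = -7*3*2*58 = -42*58 = -2436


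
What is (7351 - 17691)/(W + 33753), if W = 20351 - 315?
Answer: -10340/53789 ≈ -0.19223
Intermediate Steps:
W = 20036
(7351 - 17691)/(W + 33753) = (7351 - 17691)/(20036 + 33753) = -10340/53789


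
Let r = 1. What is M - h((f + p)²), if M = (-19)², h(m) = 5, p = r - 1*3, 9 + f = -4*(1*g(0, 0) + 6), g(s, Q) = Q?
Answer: 356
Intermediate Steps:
f = -33 (f = -9 - 4*(1*0 + 6) = -9 - 4*(0 + 6) = -9 - 4*6 = -9 - 24 = -33)
p = -2 (p = 1 - 1*3 = 1 - 3 = -2)
M = 361
M - h((f + p)²) = 361 - 1*5 = 361 - 5 = 356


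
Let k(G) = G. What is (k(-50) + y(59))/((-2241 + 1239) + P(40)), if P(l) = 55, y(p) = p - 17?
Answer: 8/947 ≈ 0.0084477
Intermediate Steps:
y(p) = -17 + p
(k(-50) + y(59))/((-2241 + 1239) + P(40)) = (-50 + (-17 + 59))/((-2241 + 1239) + 55) = (-50 + 42)/(-1002 + 55) = -8/(-947) = -8*(-1/947) = 8/947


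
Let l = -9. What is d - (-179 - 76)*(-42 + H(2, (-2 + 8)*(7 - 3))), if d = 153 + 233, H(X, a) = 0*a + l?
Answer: -12619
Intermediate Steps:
H(X, a) = -9 (H(X, a) = 0*a - 9 = 0 - 9 = -9)
d = 386
d - (-179 - 76)*(-42 + H(2, (-2 + 8)*(7 - 3))) = 386 - (-179 - 76)*(-42 - 9) = 386 - (-255)*(-51) = 386 - 1*13005 = 386 - 13005 = -12619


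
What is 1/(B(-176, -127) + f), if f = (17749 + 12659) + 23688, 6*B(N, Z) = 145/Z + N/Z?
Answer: 762/41221183 ≈ 1.8486e-5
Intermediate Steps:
B(N, Z) = 145/(6*Z) + N/(6*Z) (B(N, Z) = (145/Z + N/Z)/6 = 145/(6*Z) + N/(6*Z))
f = 54096 (f = 30408 + 23688 = 54096)
1/(B(-176, -127) + f) = 1/((⅙)*(145 - 176)/(-127) + 54096) = 1/((⅙)*(-1/127)*(-31) + 54096) = 1/(31/762 + 54096) = 1/(41221183/762) = 762/41221183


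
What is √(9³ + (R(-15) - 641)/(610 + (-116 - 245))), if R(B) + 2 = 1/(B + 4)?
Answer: 3*√67279883/913 ≈ 26.952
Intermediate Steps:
R(B) = -2 + 1/(4 + B) (R(B) = -2 + 1/(B + 4) = -2 + 1/(4 + B))
√(9³ + (R(-15) - 641)/(610 + (-116 - 245))) = √(9³ + ((-7 - 2*(-15))/(4 - 15) - 641)/(610 + (-116 - 245))) = √(729 + ((-7 + 30)/(-11) - 641)/(610 - 361)) = √(729 + (-1/11*23 - 641)/249) = √(729 + (-23/11 - 641)*(1/249)) = √(729 - 7074/11*1/249) = √(729 - 2358/913) = √(663219/913) = 3*√67279883/913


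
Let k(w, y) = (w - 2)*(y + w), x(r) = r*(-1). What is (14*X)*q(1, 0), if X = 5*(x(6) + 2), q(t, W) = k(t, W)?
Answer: 280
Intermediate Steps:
x(r) = -r
k(w, y) = (-2 + w)*(w + y)
q(t, W) = t**2 - 2*W - 2*t + W*t (q(t, W) = t**2 - 2*t - 2*W + t*W = t**2 - 2*t - 2*W + W*t = t**2 - 2*W - 2*t + W*t)
X = -20 (X = 5*(-1*6 + 2) = 5*(-6 + 2) = 5*(-4) = -20)
(14*X)*q(1, 0) = (14*(-20))*(1**2 - 2*0 - 2*1 + 0*1) = -280*(1 + 0 - 2 + 0) = -280*(-1) = 280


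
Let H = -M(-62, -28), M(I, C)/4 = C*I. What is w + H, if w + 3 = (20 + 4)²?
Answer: -6371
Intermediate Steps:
M(I, C) = 4*C*I (M(I, C) = 4*(C*I) = 4*C*I)
w = 573 (w = -3 + (20 + 4)² = -3 + 24² = -3 + 576 = 573)
H = -6944 (H = -4*(-28)*(-62) = -1*6944 = -6944)
w + H = 573 - 6944 = -6371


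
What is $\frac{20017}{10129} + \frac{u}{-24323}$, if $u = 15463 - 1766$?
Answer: $\frac{348136578}{246367667} \approx 1.4131$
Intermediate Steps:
$u = 13697$
$\frac{20017}{10129} + \frac{u}{-24323} = \frac{20017}{10129} + \frac{13697}{-24323} = 20017 \cdot \frac{1}{10129} + 13697 \left(- \frac{1}{24323}\right) = \frac{20017}{10129} - \frac{13697}{24323} = \frac{348136578}{246367667}$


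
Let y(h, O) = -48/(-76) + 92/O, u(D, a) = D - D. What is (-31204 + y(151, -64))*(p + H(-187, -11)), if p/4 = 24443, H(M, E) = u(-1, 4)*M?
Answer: -231872677623/76 ≈ -3.0510e+9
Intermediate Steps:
u(D, a) = 0
y(h, O) = 12/19 + 92/O (y(h, O) = -48*(-1/76) + 92/O = 12/19 + 92/O)
H(M, E) = 0 (H(M, E) = 0*M = 0)
p = 97772 (p = 4*24443 = 97772)
(-31204 + y(151, -64))*(p + H(-187, -11)) = (-31204 + (12/19 + 92/(-64)))*(97772 + 0) = (-31204 + (12/19 + 92*(-1/64)))*97772 = (-31204 + (12/19 - 23/16))*97772 = (-31204 - 245/304)*97772 = -9486261/304*97772 = -231872677623/76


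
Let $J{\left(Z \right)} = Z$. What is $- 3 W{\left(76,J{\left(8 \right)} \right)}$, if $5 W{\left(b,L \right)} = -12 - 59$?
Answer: $\frac{213}{5} \approx 42.6$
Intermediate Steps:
$W{\left(b,L \right)} = - \frac{71}{5}$ ($W{\left(b,L \right)} = \frac{-12 - 59}{5} = \frac{1}{5} \left(-71\right) = - \frac{71}{5}$)
$- 3 W{\left(76,J{\left(8 \right)} \right)} = \left(-3\right) \left(- \frac{71}{5}\right) = \frac{213}{5}$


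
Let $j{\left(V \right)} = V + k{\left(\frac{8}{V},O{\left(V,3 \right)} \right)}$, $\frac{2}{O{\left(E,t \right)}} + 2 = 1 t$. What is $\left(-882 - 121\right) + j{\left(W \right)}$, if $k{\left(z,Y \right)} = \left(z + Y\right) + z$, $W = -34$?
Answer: $- \frac{17603}{17} \approx -1035.5$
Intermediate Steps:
$O{\left(E,t \right)} = \frac{2}{-2 + t}$ ($O{\left(E,t \right)} = \frac{2}{-2 + 1 t} = \frac{2}{-2 + t}$)
$k{\left(z,Y \right)} = Y + 2 z$ ($k{\left(z,Y \right)} = \left(Y + z\right) + z = Y + 2 z$)
$j{\left(V \right)} = 2 + V + \frac{16}{V}$ ($j{\left(V \right)} = V + \left(\frac{2}{-2 + 3} + 2 \frac{8}{V}\right) = V + \left(\frac{2}{1} + \frac{16}{V}\right) = V + \left(2 \cdot 1 + \frac{16}{V}\right) = V + \left(2 + \frac{16}{V}\right) = 2 + V + \frac{16}{V}$)
$\left(-882 - 121\right) + j{\left(W \right)} = \left(-882 - 121\right) + \left(2 - 34 + \frac{16}{-34}\right) = -1003 + \left(2 - 34 + 16 \left(- \frac{1}{34}\right)\right) = -1003 - \frac{552}{17} = - \frac{17603}{17}$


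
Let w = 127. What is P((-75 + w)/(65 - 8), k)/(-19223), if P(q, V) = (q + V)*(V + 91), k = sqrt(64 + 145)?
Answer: -16645/1095711 - 5239*sqrt(209)/1095711 ≈ -0.084314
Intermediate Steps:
k = sqrt(209) ≈ 14.457
P(q, V) = (91 + V)*(V + q) (P(q, V) = (V + q)*(91 + V) = (91 + V)*(V + q))
P((-75 + w)/(65 - 8), k)/(-19223) = ((sqrt(209))**2 + 91*sqrt(209) + 91*((-75 + 127)/(65 - 8)) + sqrt(209)*((-75 + 127)/(65 - 8)))/(-19223) = (209 + 91*sqrt(209) + 91*(52/57) + sqrt(209)*(52/57))*(-1/19223) = (209 + 91*sqrt(209) + 4732/57 + 52*sqrt(209)/57)*(-1/19223) = (16645/57 + 5239*sqrt(209)/57)*(-1/19223) = -16645/1095711 - 5239*sqrt(209)/1095711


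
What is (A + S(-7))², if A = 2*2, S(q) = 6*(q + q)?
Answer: 6400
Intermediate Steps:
S(q) = 12*q (S(q) = 6*(2*q) = 12*q)
A = 4
(A + S(-7))² = (4 + 12*(-7))² = (4 - 84)² = (-80)² = 6400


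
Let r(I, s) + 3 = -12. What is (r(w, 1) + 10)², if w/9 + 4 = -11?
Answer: 25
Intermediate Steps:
w = -135 (w = -36 + 9*(-11) = -36 - 99 = -135)
r(I, s) = -15 (r(I, s) = -3 - 12 = -15)
(r(w, 1) + 10)² = (-15 + 10)² = (-5)² = 25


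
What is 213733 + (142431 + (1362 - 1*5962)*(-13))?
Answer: 415964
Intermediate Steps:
213733 + (142431 + (1362 - 1*5962)*(-13)) = 213733 + (142431 + (1362 - 5962)*(-13)) = 213733 + (142431 - 4600*(-13)) = 213733 + (142431 + 59800) = 213733 + 202231 = 415964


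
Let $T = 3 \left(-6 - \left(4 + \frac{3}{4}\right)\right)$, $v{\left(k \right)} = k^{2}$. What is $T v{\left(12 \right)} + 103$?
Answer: $-4541$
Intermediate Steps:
$T = - \frac{129}{4}$ ($T = 3 \left(-6 - \frac{19}{4}\right) = 3 \left(- \frac{43}{4}\right) = - \frac{129}{4} \approx -32.25$)
$T v{\left(12 \right)} + 103 = - \frac{129 \cdot 12^{2}}{4} + 103 = \left(- \frac{129}{4}\right) 144 + 103 = -4644 + 103 = -4541$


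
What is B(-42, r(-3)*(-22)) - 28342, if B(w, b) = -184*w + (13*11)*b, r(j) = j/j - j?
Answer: -33198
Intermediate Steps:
r(j) = 1 - j
B(w, b) = -184*w + 143*b
B(-42, r(-3)*(-22)) - 28342 = (-184*(-42) + 143*((1 - 1*(-3))*(-22))) - 28342 = (7728 + 143*((1 + 3)*(-22))) - 28342 = (7728 + 143*(4*(-22))) - 28342 = (7728 + 143*(-88)) - 28342 = (7728 - 12584) - 28342 = -4856 - 28342 = -33198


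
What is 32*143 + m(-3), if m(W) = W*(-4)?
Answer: 4588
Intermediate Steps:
m(W) = -4*W
32*143 + m(-3) = 32*143 - 4*(-3) = 4576 + 12 = 4588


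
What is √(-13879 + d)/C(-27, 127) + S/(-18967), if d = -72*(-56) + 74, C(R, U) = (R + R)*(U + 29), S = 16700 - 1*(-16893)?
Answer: -33593/18967 - I*√9773/8424 ≈ -1.7711 - 0.011735*I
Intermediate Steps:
S = 33593 (S = 16700 + 16893 = 33593)
C(R, U) = 2*R*(29 + U) (C(R, U) = (2*R)*(29 + U) = 2*R*(29 + U))
d = 4106 (d = 4032 + 74 = 4106)
√(-13879 + d)/C(-27, 127) + S/(-18967) = √(-13879 + 4106)/((2*(-27)*(29 + 127))) + 33593/(-18967) = √(-9773)/((2*(-27)*156)) + 33593*(-1/18967) = (I*√9773)/(-8424) - 33593/18967 = (I*√9773)*(-1/8424) - 33593/18967 = -I*√9773/8424 - 33593/18967 = -33593/18967 - I*√9773/8424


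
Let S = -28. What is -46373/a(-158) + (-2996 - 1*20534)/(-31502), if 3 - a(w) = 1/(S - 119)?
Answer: -107366704951/6961942 ≈ -15422.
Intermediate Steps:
a(w) = 442/147 (a(w) = 3 - 1/(-28 - 119) = 3 - 1/(-147) = 3 - 1*(-1/147) = 3 + 1/147 = 442/147)
-46373/a(-158) + (-2996 - 1*20534)/(-31502) = -46373/442/147 + (-2996 - 1*20534)/(-31502) = -46373*147/442 + (-2996 - 20534)*(-1/31502) = -6816831/442 - 23530*(-1/31502) = -6816831/442 + 11765/15751 = -107366704951/6961942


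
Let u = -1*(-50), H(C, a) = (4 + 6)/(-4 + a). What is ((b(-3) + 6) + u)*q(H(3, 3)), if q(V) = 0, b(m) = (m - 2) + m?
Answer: 0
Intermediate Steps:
H(C, a) = 10/(-4 + a)
b(m) = -2 + 2*m (b(m) = (-2 + m) + m = -2 + 2*m)
u = 50
((b(-3) + 6) + u)*q(H(3, 3)) = (((-2 + 2*(-3)) + 6) + 50)*0 = (((-2 - 6) + 6) + 50)*0 = ((-8 + 6) + 50)*0 = (-2 + 50)*0 = 48*0 = 0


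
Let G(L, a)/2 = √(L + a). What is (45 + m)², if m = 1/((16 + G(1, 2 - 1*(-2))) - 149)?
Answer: 631980480804/312193561 - 3179888*√5/312193561 ≈ 2024.3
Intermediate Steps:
G(L, a) = 2*√(L + a)
m = 1/(-133 + 2*√5) (m = 1/((16 + 2*√(1 + (2 - 1*(-2)))) - 149) = 1/((16 + 2*√(1 + (2 + 2))) - 149) = 1/((16 + 2*√(1 + 4)) - 149) = 1/((16 + 2*√5) - 149) = 1/(-133 + 2*√5) ≈ -0.0077804)
(45 + m)² = (45 + (-133/17669 - 2*√5/17669))² = (794972/17669 - 2*√5/17669)²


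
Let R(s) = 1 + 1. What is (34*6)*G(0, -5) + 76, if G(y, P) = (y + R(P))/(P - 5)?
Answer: 176/5 ≈ 35.200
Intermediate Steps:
R(s) = 2
G(y, P) = (2 + y)/(-5 + P) (G(y, P) = (y + 2)/(P - 5) = (2 + y)/(-5 + P))
(34*6)*G(0, -5) + 76 = (34*6)*((2 + 0)/(-5 - 5)) + 76 = 204*(2/(-10)) + 76 = 204*(-1/10*2) + 76 = 204*(-1/5) + 76 = -204/5 + 76 = 176/5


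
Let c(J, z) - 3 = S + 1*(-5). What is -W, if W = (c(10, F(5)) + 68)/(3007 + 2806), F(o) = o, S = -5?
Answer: -61/5813 ≈ -0.010494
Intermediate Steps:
c(J, z) = -7 (c(J, z) = 3 + (-5 + 1*(-5)) = 3 + (-5 - 5) = 3 - 10 = -7)
W = 61/5813 (W = (-7 + 68)/(3007 + 2806) = 61/5813 ≈ 0.010494)
-W = -1*61/5813 = -61/5813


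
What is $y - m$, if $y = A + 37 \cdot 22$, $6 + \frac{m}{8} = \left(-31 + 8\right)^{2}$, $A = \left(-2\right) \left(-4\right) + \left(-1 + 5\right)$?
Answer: $-3358$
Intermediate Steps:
$A = 12$ ($A = 8 + 4 = 12$)
$m = 4184$ ($m = -48 + 8 \left(-31 + 8\right)^{2} = -48 + 8 \left(-23\right)^{2} = -48 + 8 \cdot 529 = -48 + 4232 = 4184$)
$y = 826$ ($y = 12 + 37 \cdot 22 = 12 + 814 = 826$)
$y - m = 826 - 4184 = -3358$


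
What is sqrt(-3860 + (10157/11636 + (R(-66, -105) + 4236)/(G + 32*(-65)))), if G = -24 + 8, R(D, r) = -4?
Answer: I*sqrt(2242881197561285)/762158 ≈ 62.138*I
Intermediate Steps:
G = -16
sqrt(-3860 + (10157/11636 + (R(-66, -105) + 4236)/(G + 32*(-65)))) = sqrt(-3860 + (10157/11636 + (-4 + 4236)/(-16 + 32*(-65)))) = sqrt(-3860 + (10157*(1/11636) + 4232/(-16 - 2080))) = sqrt(-3860 + (10157/11636 + 4232/(-2096))) = sqrt(-3860 + (10157/11636 + 4232*(-1/2096))) = sqrt(-3860 + (10157/11636 - 529/262)) = sqrt(-3860 - 1747155/1524316) = sqrt(-5885606915/1524316) = I*sqrt(2242881197561285)/762158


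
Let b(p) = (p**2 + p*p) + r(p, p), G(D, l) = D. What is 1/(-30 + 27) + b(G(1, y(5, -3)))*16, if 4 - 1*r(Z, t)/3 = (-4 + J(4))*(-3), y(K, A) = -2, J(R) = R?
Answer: 671/3 ≈ 223.67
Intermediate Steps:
r(Z, t) = 12 (r(Z, t) = 12 - 3*(-4 + 4)*(-3) = 12 - 0*(-3) = 12 - 3*0 = 12 + 0 = 12)
b(p) = 12 + 2*p**2 (b(p) = (p**2 + p*p) + 12 = (p**2 + p**2) + 12 = 2*p**2 + 12 = 12 + 2*p**2)
1/(-30 + 27) + b(G(1, y(5, -3)))*16 = 1/(-30 + 27) + (12 + 2*1**2)*16 = 1/(-3) + (12 + 2*1)*16 = -1/3 + (12 + 2)*16 = -1/3 + 14*16 = -1/3 + 224 = 671/3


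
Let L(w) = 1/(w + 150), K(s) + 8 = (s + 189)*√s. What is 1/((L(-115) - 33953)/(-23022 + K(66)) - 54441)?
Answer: -5847342096639925/318326460060216546861 - 589225525*√66/106108820020072182287 ≈ -1.8369e-5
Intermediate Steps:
K(s) = -8 + √s*(189 + s) (K(s) = -8 + (s + 189)*√s = -8 + (189 + s)*√s = -8 + √s*(189 + s))
L(w) = 1/(150 + w)
1/((L(-115) - 33953)/(-23022 + K(66)) - 54441) = 1/((1/(150 - 115) - 33953)/(-23022 + (-8 + 66^(3/2) + 189*√66)) - 54441) = 1/((1/35 - 33953)/(-23022 + (-8 + 66*√66 + 189*√66)) - 54441) = 1/((1/35 - 33953)/(-23022 + (-8 + 255*√66)) - 54441) = 1/(-1188354/(35*(-23030 + 255*√66)) - 54441) = 1/(-54441 - 1188354/(35*(-23030 + 255*√66)))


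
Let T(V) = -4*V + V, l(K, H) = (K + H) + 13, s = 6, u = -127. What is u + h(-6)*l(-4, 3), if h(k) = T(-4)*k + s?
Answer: -919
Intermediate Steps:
l(K, H) = 13 + H + K (l(K, H) = (H + K) + 13 = 13 + H + K)
T(V) = -3*V
h(k) = 6 + 12*k (h(k) = (-3*(-4))*k + 6 = 12*k + 6 = 6 + 12*k)
u + h(-6)*l(-4, 3) = -127 + (6 + 12*(-6))*(13 + 3 - 4) = -127 + (6 - 72)*12 = -127 - 66*12 = -127 - 792 = -919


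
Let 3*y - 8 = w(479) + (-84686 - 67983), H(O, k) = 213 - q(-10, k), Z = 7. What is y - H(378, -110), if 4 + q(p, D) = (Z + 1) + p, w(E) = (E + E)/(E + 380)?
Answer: -131699204/2577 ≈ -51106.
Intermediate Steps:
w(E) = 2*E/(380 + E) (w(E) = (2*E)/(380 + E) = 2*E/(380 + E))
q(p, D) = 4 + p (q(p, D) = -4 + ((7 + 1) + p) = -4 + (8 + p) = 4 + p)
H(O, k) = 219 (H(O, k) = 213 - (4 - 10) = 213 - 1*(-6) = 213 + 6 = 219)
y = -131134841/2577 (y = 8/3 + (2*479/(380 + 479) + (-84686 - 67983))/3 = 8/3 + (2*479/859 - 152669)/3 = 8/3 + (2*479*(1/859) - 152669)/3 = 8/3 + (958/859 - 152669)/3 = 8/3 + (⅓)*(-131141713/859) = 8/3 - 131141713/2577 = -131134841/2577 ≈ -50887.)
y - H(378, -110) = -131134841/2577 - 1*219 = -131134841/2577 - 219 = -131699204/2577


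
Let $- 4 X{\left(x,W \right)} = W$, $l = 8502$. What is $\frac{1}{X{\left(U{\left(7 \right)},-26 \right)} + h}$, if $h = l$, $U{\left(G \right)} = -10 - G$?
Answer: $\frac{2}{17017} \approx 0.00011753$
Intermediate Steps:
$h = 8502$
$X{\left(x,W \right)} = - \frac{W}{4}$
$\frac{1}{X{\left(U{\left(7 \right)},-26 \right)} + h} = \frac{1}{\left(- \frac{1}{4}\right) \left(-26\right) + 8502} = \frac{1}{\frac{13}{2} + 8502} = \frac{1}{\frac{17017}{2}} = \frac{2}{17017}$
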